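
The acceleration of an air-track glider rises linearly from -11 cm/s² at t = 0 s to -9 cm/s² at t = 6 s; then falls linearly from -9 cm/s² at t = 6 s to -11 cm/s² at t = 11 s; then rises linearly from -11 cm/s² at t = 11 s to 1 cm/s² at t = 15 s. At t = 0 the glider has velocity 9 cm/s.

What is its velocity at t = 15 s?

-121 cm/s

Δv equals the area under the a-t graph; then v = v₀ + Δv.
0–6 s: ½(-11 + -9)(6) = -60 cm/s
6–11 s: ½(-9 + -11)(5) = -50 cm/s
11–15 s: ½(-11 + 1)(4) = -20 cm/s
Δv = -130 cm/s, so v(15) = 9 + (-130) = -121 cm/s.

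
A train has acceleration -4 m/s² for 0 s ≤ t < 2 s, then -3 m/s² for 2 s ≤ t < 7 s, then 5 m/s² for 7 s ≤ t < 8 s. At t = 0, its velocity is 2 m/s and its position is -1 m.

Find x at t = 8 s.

-91 m

On each constant-a segment, Δv = aΔt and Δx = v₀Δt + ½aΔt²; chain segment to segment.
0–2 s: v starts 2 m/s; Δx = 2·2 + ½·-4·2² = -4 m; v ends -6 m/s.
2–7 s: v starts -6 m/s; Δx = -6·5 + ½·-3·5² = -67.5 m; v ends -21 m/s.
7–8 s: v starts -21 m/s; Δx = -21·1 + ½·5·1² = -18.5 m; v ends -16 m/s.
x(8) = -1 + Σ Δx = -91 m.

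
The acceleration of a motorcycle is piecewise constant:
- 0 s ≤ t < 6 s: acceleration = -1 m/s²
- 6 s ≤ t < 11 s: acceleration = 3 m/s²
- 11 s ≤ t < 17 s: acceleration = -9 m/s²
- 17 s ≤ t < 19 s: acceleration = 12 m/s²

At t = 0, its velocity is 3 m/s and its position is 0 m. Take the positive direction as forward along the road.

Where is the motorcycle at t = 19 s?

On each constant-a segment, Δv = aΔt and Δx = v₀Δt + ½aΔt²; chain segment to segment.
0–6 s: v starts 3 m/s; Δx = 3·6 + ½·-1·6² = 0 m; v ends -3 m/s.
6–11 s: v starts -3 m/s; Δx = -3·5 + ½·3·5² = 22.5 m; v ends 12 m/s.
11–17 s: v starts 12 m/s; Δx = 12·6 + ½·-9·6² = -90 m; v ends -42 m/s.
17–19 s: v starts -42 m/s; Δx = -42·2 + ½·12·2² = -60 m; v ends -18 m/s.
x(19) = 0 + Σ Δx = -127.5 m.

-127.5 m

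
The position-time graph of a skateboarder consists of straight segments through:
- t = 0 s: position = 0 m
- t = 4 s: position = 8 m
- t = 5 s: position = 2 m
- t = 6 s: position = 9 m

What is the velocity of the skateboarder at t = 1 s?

Velocity is the slope of the x-t graph on 0–4 s: (8 − 0)/(4 − 0) = 2 m/s.

2 m/s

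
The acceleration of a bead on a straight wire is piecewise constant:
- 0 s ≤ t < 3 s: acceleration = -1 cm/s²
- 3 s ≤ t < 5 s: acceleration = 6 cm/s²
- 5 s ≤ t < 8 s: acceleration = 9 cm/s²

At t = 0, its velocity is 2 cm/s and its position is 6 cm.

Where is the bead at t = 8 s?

91 cm

On each constant-a segment, Δv = aΔt and Δx = v₀Δt + ½aΔt²; chain segment to segment.
0–3 s: v starts 2 cm/s; Δx = 2·3 + ½·-1·3² = 1.5 cm; v ends -1 cm/s.
3–5 s: v starts -1 cm/s; Δx = -1·2 + ½·6·2² = 10 cm; v ends 11 cm/s.
5–8 s: v starts 11 cm/s; Δx = 11·3 + ½·9·3² = 73.5 cm; v ends 38 cm/s.
x(8) = 6 + Σ Δx = 91 cm.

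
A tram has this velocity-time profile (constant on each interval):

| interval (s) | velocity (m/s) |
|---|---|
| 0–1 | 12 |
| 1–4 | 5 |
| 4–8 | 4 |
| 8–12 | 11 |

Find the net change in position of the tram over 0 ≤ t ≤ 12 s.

87 m

Displacement is the signed area under the v-t curve.
0–1 s: 12 × 1 = 12 m
1–4 s: 5 × 3 = 15 m
4–8 s: 4 × 4 = 16 m
8–12 s: 11 × 4 = 44 m
Net displacement = 87 m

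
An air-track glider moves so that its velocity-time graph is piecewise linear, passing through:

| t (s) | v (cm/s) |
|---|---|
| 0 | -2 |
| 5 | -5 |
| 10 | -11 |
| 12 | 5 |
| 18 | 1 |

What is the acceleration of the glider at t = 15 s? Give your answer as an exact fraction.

-2/3 cm/s²

Acceleration is the slope of the v-t graph on 12–18 s: (1 − 5)/(18 − 12) = -2/3 cm/s².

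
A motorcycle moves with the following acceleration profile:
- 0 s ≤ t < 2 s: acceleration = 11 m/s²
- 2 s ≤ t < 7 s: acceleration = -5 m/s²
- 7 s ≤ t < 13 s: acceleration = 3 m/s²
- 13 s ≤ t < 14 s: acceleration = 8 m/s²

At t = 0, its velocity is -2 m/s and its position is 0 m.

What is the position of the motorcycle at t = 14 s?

96.5 m

On each constant-a segment, Δv = aΔt and Δx = v₀Δt + ½aΔt²; chain segment to segment.
0–2 s: v starts -2 m/s; Δx = -2·2 + ½·11·2² = 18 m; v ends 20 m/s.
2–7 s: v starts 20 m/s; Δx = 20·5 + ½·-5·5² = 37.5 m; v ends -5 m/s.
7–13 s: v starts -5 m/s; Δx = -5·6 + ½·3·6² = 24 m; v ends 13 m/s.
13–14 s: v starts 13 m/s; Δx = 13·1 + ½·8·1² = 17 m; v ends 21 m/s.
x(14) = 0 + Σ Δx = 96.5 m.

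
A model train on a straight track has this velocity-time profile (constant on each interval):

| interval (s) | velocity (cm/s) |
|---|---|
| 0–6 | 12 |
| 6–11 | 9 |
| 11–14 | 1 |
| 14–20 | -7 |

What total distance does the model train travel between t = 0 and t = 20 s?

162 cm

Distance (not displacement) is the total path length: add the absolute areas under v-t.
0–6 s: |12| × 6 = 72 cm
6–11 s: |9| × 5 = 45 cm
11–14 s: |1| × 3 = 3 cm
14–20 s: |-7| × 6 = 42 cm
Total distance = 162 cm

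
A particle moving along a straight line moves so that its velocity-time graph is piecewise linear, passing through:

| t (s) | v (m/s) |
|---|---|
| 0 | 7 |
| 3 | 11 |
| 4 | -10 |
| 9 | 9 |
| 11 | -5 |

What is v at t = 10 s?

On 9–11 s the graph is linear from 9 to -5 m/s: v(10) = 9 + (-5 − 9)·(10 − 9)/(11 − 9) = 2 m/s.

2 m/s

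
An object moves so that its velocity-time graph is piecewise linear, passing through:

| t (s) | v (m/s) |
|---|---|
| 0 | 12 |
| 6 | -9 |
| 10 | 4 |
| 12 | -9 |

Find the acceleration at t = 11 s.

-6.5 m/s²

Acceleration is the slope of the v-t graph on 10–12 s: (-9 − 4)/(12 − 10) = -6.5 m/s².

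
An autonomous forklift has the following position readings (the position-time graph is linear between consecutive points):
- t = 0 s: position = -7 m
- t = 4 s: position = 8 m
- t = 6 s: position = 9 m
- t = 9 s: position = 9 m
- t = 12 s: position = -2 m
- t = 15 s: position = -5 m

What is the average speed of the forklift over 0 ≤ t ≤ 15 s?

2 m/s

Average speed = (total path length)/(elapsed time); on a piecewise-linear x-t graph the path length is Σ|Δx|.
0–4 s: |Δx| = |8 − -7| = 15 m
4–6 s: |Δx| = |9 − 8| = 1 m
6–9 s: |Δx| = |9 − 9| = 0 m
9–12 s: |Δx| = |-2 − 9| = 11 m
12–15 s: |Δx| = |-5 − -2| = 3 m
Total path = 30 m; average speed = 30/15 = 2 m/s.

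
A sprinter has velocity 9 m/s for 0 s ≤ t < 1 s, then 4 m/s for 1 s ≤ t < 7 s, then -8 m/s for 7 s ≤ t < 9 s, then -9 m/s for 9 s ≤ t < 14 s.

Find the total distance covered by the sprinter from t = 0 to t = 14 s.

94 m

Distance (not displacement) is the total path length: add the absolute areas under v-t.
0–1 s: |9| × 1 = 9 m
1–7 s: |4| × 6 = 24 m
7–9 s: |-8| × 2 = 16 m
9–14 s: |-9| × 5 = 45 m
Total distance = 94 m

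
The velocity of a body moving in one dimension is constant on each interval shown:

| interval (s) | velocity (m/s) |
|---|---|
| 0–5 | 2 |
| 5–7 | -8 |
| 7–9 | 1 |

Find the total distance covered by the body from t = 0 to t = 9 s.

Distance (not displacement) is the total path length: add the absolute areas under v-t.
0–5 s: |2| × 5 = 10 m
5–7 s: |-8| × 2 = 16 m
7–9 s: |1| × 2 = 2 m
Total distance = 28 m

28 m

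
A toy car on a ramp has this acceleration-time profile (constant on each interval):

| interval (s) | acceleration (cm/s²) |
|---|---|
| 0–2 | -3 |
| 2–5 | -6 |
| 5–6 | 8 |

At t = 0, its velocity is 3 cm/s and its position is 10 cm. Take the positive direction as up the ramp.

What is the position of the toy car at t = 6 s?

-43 cm

On each constant-a segment, Δv = aΔt and Δx = v₀Δt + ½aΔt²; chain segment to segment.
0–2 s: v starts 3 cm/s; Δx = 3·2 + ½·-3·2² = 0 cm; v ends -3 cm/s.
2–5 s: v starts -3 cm/s; Δx = -3·3 + ½·-6·3² = -36 cm; v ends -21 cm/s.
5–6 s: v starts -21 cm/s; Δx = -21·1 + ½·8·1² = -17 cm; v ends -13 cm/s.
x(6) = 10 + Σ Δx = -43 cm.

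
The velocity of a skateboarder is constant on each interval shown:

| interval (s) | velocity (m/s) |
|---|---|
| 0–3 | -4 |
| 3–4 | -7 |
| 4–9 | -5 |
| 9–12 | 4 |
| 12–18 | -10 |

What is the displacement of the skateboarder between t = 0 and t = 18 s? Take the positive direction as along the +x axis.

-92 m

Net displacement equals the area under the velocity-time graph (areas below the axis count negative).
0–3 s: -4 × 3 = -12 m
3–4 s: -7 × 1 = -7 m
4–9 s: -5 × 5 = -25 m
9–12 s: 4 × 3 = 12 m
12–18 s: -10 × 6 = -60 m
Net displacement = -92 m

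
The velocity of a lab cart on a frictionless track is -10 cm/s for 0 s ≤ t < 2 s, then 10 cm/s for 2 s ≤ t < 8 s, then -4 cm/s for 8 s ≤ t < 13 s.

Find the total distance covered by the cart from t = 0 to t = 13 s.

100 cm

Total distance travelled is ∫|v| dt — sum the magnitudes of each area piece.
0–2 s: |-10| × 2 = 20 cm
2–8 s: |10| × 6 = 60 cm
8–13 s: |-4| × 5 = 20 cm
Total distance = 100 cm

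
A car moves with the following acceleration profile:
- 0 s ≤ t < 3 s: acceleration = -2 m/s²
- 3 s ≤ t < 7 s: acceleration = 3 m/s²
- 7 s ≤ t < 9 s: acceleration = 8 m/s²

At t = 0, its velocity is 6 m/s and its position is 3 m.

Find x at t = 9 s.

76 m

On each constant-a segment, Δv = aΔt and Δx = v₀Δt + ½aΔt²; chain segment to segment.
0–3 s: v starts 6 m/s; Δx = 6·3 + ½·-2·3² = 9 m; v ends 0 m/s.
3–7 s: v starts 0 m/s; Δx = 0·4 + ½·3·4² = 24 m; v ends 12 m/s.
7–9 s: v starts 12 m/s; Δx = 12·2 + ½·8·2² = 40 m; v ends 28 m/s.
x(9) = 3 + Σ Δx = 76 m.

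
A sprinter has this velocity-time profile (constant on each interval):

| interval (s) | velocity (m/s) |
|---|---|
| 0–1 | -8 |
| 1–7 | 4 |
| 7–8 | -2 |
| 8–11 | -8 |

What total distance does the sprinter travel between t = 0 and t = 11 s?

58 m

Total distance travelled is ∫|v| dt — sum the magnitudes of each area piece.
0–1 s: |-8| × 1 = 8 m
1–7 s: |4| × 6 = 24 m
7–8 s: |-2| × 1 = 2 m
8–11 s: |-8| × 3 = 24 m
Total distance = 58 m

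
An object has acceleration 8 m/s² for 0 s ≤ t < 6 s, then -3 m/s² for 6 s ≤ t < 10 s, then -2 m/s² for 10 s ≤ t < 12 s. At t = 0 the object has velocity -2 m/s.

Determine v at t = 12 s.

Δv equals the area under the a-t graph; then v = v₀ + Δv.
0–6 s: 8 × 6 = 48 m/s
6–10 s: -3 × 4 = -12 m/s
10–12 s: -2 × 2 = -4 m/s
Δv = 32 m/s, so v(12) = -2 + (32) = 30 m/s.

30 m/s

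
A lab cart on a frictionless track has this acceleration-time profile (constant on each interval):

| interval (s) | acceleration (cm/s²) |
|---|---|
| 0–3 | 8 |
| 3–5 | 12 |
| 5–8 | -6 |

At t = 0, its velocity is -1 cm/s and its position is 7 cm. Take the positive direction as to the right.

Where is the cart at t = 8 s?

On each constant-a segment, Δv = aΔt and Δx = v₀Δt + ½aΔt²; chain segment to segment.
0–3 s: v starts -1 cm/s; Δx = -1·3 + ½·8·3² = 33 cm; v ends 23 cm/s.
3–5 s: v starts 23 cm/s; Δx = 23·2 + ½·12·2² = 70 cm; v ends 47 cm/s.
5–8 s: v starts 47 cm/s; Δx = 47·3 + ½·-6·3² = 114 cm; v ends 29 cm/s.
x(8) = 7 + Σ Δx = 224 cm.

224 cm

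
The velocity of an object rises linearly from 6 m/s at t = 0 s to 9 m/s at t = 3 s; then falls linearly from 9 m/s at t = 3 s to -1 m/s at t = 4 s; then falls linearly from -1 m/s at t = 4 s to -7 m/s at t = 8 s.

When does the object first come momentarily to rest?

v changes sign on 3–4 s (from 9 to -1); the graph is linear there, so v = 0 at t = 3 + (-9)·(4 − 3)/(-1 − 9) = 3.9 s.

t = 3.9 s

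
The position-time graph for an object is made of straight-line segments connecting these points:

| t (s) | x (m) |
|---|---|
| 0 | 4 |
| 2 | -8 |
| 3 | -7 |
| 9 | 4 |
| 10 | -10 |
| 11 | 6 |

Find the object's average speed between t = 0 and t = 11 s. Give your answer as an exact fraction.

Average speed = (total path length)/(elapsed time); on a piecewise-linear x-t graph the path length is Σ|Δx|.
0–2 s: |Δx| = |-8 − 4| = 12 m
2–3 s: |Δx| = |-7 − -8| = 1 m
3–9 s: |Δx| = |4 − -7| = 11 m
9–10 s: |Δx| = |-10 − 4| = 14 m
10–11 s: |Δx| = |6 − -10| = 16 m
Total path = 54 m; average speed = 54/11 = 54/11 m/s.

54/11 m/s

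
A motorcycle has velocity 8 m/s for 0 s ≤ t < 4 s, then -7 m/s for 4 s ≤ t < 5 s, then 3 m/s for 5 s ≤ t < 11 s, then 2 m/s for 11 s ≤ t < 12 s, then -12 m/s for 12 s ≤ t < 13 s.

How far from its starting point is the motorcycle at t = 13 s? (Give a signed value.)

33 m

Displacement is the signed area under the v-t curve.
0–4 s: 8 × 4 = 32 m
4–5 s: -7 × 1 = -7 m
5–11 s: 3 × 6 = 18 m
11–12 s: 2 × 1 = 2 m
12–13 s: -12 × 1 = -12 m
Net displacement = 33 m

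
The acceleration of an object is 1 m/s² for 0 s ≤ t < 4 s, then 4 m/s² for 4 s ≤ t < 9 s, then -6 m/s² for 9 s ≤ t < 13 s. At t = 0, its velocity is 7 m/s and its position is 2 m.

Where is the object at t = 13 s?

On each constant-a segment, Δv = aΔt and Δx = v₀Δt + ½aΔt²; chain segment to segment.
0–4 s: v starts 7 m/s; Δx = 7·4 + ½·1·4² = 36 m; v ends 11 m/s.
4–9 s: v starts 11 m/s; Δx = 11·5 + ½·4·5² = 105 m; v ends 31 m/s.
9–13 s: v starts 31 m/s; Δx = 31·4 + ½·-6·4² = 76 m; v ends 7 m/s.
x(13) = 2 + Σ Δx = 219 m.

219 m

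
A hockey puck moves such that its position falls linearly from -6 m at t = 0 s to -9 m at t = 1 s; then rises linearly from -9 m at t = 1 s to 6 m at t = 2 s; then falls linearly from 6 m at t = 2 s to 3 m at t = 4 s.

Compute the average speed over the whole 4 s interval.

5.25 m/s

Average speed = (total path length)/(elapsed time); on a piecewise-linear x-t graph the path length is Σ|Δx|.
0–1 s: |Δx| = |-9 − -6| = 3 m
1–2 s: |Δx| = |6 − -9| = 15 m
2–4 s: |Δx| = |3 − 6| = 3 m
Total path = 21 m; average speed = 21/4 = 5.25 m/s.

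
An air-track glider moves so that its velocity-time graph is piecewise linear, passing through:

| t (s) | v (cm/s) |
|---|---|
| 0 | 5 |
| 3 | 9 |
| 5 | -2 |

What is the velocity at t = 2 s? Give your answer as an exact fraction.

23/3 cm/s

On 0–3 s the graph is linear from 5 to 9 cm/s: v(2) = 5 + (9 − 5)·(2 − 0)/(3 − 0) = 23/3 cm/s.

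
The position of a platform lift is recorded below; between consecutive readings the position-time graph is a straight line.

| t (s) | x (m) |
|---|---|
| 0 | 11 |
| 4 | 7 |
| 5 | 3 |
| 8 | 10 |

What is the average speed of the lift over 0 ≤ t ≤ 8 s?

1.875 m/s

Average speed = (total path length)/(elapsed time); on a piecewise-linear x-t graph the path length is Σ|Δx|.
0–4 s: |Δx| = |7 − 11| = 4 m
4–5 s: |Δx| = |3 − 7| = 4 m
5–8 s: |Δx| = |10 − 3| = 7 m
Total path = 15 m; average speed = 15/8 = 1.875 m/s.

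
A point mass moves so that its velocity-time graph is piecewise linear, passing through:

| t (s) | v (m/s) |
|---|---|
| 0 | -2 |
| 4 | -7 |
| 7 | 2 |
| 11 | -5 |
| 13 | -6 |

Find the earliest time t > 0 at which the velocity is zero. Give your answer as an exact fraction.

t = 19/3 s

v changes sign on 4–7 s (from -7 to 2); the graph is linear there, so v = 0 at t = 4 + (7)·(7 − 4)/(2 − -7) = 19/3 s.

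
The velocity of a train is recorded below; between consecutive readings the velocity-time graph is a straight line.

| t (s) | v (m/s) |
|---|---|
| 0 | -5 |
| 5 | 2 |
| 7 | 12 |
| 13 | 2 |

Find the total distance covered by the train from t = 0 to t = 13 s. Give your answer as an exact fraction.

Distance (not displacement) is the total path length: add the absolute areas under v-t.
0–5 s: v = 0 at t = 25/7 s; triangle areas 125/14 + 10/7 = 145/14 m
5–7 s: |½(2 + 12)(2)| = 14 m
7–13 s: |½(12 + 2)(6)| = 42 m
Total distance = 929/14 m

929/14 m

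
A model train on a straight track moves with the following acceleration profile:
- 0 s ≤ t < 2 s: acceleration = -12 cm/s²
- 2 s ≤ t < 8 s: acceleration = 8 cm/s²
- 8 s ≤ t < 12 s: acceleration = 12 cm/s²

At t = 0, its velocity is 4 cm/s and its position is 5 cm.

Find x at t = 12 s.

On each constant-a segment, Δv = aΔt and Δx = v₀Δt + ½aΔt²; chain segment to segment.
0–2 s: v starts 4 cm/s; Δx = 4·2 + ½·-12·2² = -16 cm; v ends -20 cm/s.
2–8 s: v starts -20 cm/s; Δx = -20·6 + ½·8·6² = 24 cm; v ends 28 cm/s.
8–12 s: v starts 28 cm/s; Δx = 28·4 + ½·12·4² = 208 cm; v ends 76 cm/s.
x(12) = 5 + Σ Δx = 221 cm.

221 cm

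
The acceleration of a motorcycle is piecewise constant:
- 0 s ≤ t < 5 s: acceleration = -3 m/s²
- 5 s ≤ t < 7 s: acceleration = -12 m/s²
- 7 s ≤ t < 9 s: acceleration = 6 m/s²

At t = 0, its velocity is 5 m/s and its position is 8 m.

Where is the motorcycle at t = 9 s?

On each constant-a segment, Δv = aΔt and Δx = v₀Δt + ½aΔt²; chain segment to segment.
0–5 s: v starts 5 m/s; Δx = 5·5 + ½·-3·5² = -12.5 m; v ends -10 m/s.
5–7 s: v starts -10 m/s; Δx = -10·2 + ½·-12·2² = -44 m; v ends -34 m/s.
7–9 s: v starts -34 m/s; Δx = -34·2 + ½·6·2² = -56 m; v ends -22 m/s.
x(9) = 8 + Σ Δx = -104.5 m.

-104.5 m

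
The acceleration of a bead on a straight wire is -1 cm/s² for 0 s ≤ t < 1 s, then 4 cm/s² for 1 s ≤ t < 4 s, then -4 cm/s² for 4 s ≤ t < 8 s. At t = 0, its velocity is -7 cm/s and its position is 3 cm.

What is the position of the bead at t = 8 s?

-26.5 cm

On each constant-a segment, Δv = aΔt and Δx = v₀Δt + ½aΔt²; chain segment to segment.
0–1 s: v starts -7 cm/s; Δx = -7·1 + ½·-1·1² = -7.5 cm; v ends -8 cm/s.
1–4 s: v starts -8 cm/s; Δx = -8·3 + ½·4·3² = -6 cm; v ends 4 cm/s.
4–8 s: v starts 4 cm/s; Δx = 4·4 + ½·-4·4² = -16 cm; v ends -12 cm/s.
x(8) = 3 + Σ Δx = -26.5 cm.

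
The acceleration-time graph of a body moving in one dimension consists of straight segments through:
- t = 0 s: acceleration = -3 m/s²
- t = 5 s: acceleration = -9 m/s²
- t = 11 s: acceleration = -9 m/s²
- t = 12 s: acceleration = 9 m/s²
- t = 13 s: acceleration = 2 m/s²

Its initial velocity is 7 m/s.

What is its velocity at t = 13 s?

-71.5 m/s

Δv equals the area under the a-t graph; then v = v₀ + Δv.
0–5 s: ½(-3 + -9)(5) = -30 m/s
5–11 s: -9 × 6 = -54 m/s
11–12 s: ½(-9 + 9)(1) = 0 m/s
12–13 s: ½(9 + 2)(1) = 5.5 m/s
Δv = -78.5 m/s, so v(13) = 7 + (-78.5) = -71.5 m/s.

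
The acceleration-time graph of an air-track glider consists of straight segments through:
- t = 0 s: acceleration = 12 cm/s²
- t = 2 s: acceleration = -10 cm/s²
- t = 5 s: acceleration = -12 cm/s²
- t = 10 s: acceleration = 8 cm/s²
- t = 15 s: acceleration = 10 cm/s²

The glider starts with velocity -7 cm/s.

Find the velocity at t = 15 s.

Δv equals the area under the a-t graph; then v = v₀ + Δv.
0–2 s: ½(12 + -10)(2) = 2 cm/s
2–5 s: ½(-10 + -12)(3) = -33 cm/s
5–10 s: ½(-12 + 8)(5) = -10 cm/s
10–15 s: ½(8 + 10)(5) = 45 cm/s
Δv = 4 cm/s, so v(15) = -7 + (4) = -3 cm/s.

-3 cm/s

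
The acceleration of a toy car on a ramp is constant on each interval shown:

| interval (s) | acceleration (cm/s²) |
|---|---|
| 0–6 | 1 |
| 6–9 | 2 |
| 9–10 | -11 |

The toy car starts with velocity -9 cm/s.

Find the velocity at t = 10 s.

-8 cm/s

Δv equals the area under the a-t graph; then v = v₀ + Δv.
0–6 s: 1 × 6 = 6 cm/s
6–9 s: 2 × 3 = 6 cm/s
9–10 s: -11 × 1 = -11 cm/s
Δv = 1 cm/s, so v(10) = -9 + (1) = -8 cm/s.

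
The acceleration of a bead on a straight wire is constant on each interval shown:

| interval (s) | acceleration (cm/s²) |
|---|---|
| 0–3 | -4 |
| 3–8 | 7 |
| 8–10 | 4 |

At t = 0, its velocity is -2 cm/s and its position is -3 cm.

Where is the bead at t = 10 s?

40.5 cm

On each constant-a segment, Δv = aΔt and Δx = v₀Δt + ½aΔt²; chain segment to segment.
0–3 s: v starts -2 cm/s; Δx = -2·3 + ½·-4·3² = -24 cm; v ends -14 cm/s.
3–8 s: v starts -14 cm/s; Δx = -14·5 + ½·7·5² = 17.5 cm; v ends 21 cm/s.
8–10 s: v starts 21 cm/s; Δx = 21·2 + ½·4·2² = 50 cm; v ends 29 cm/s.
x(10) = -3 + Σ Δx = 40.5 cm.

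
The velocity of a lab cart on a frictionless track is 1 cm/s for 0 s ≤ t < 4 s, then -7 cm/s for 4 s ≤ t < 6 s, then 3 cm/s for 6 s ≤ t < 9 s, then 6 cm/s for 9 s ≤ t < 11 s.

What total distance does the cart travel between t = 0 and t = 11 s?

Distance (not displacement) is the total path length: add the absolute areas under v-t.
0–4 s: |1| × 4 = 4 cm
4–6 s: |-7| × 2 = 14 cm
6–9 s: |3| × 3 = 9 cm
9–11 s: |6| × 2 = 12 cm
Total distance = 39 cm

39 cm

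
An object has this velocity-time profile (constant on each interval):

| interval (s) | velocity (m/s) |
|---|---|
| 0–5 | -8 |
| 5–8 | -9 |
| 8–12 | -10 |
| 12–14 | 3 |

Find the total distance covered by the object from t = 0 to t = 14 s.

113 m

Total distance travelled is ∫|v| dt — sum the magnitudes of each area piece.
0–5 s: |-8| × 5 = 40 m
5–8 s: |-9| × 3 = 27 m
8–12 s: |-10| × 4 = 40 m
12–14 s: |3| × 2 = 6 m
Total distance = 113 m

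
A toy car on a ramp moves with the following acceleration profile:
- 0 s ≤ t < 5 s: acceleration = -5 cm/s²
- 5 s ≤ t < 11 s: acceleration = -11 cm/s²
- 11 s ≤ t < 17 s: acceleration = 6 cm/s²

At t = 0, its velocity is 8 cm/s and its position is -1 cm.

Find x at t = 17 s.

On each constant-a segment, Δv = aΔt and Δx = v₀Δt + ½aΔt²; chain segment to segment.
0–5 s: v starts 8 cm/s; Δx = 8·5 + ½·-5·5² = -22.5 cm; v ends -17 cm/s.
5–11 s: v starts -17 cm/s; Δx = -17·6 + ½·-11·6² = -300 cm; v ends -83 cm/s.
11–17 s: v starts -83 cm/s; Δx = -83·6 + ½·6·6² = -390 cm; v ends -47 cm/s.
x(17) = -1 + Σ Δx = -713.5 cm.

-713.5 cm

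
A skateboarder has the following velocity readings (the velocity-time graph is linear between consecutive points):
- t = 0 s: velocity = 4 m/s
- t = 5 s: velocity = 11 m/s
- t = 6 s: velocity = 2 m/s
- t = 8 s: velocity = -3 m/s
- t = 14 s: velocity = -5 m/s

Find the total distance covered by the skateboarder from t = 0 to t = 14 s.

Distance (not displacement) is the total path length: add the absolute areas under v-t.
0–5 s: |½(4 + 11)(5)| = 37.5 m
5–6 s: |½(11 + 2)(1)| = 6.5 m
6–8 s: v = 0 at t = 6.8 s; triangle areas 0.8 + 1.8 = 2.6 m
8–14 s: |½(-3 + -5)(6)| = 24 m
Total distance = 70.6 m

70.6 m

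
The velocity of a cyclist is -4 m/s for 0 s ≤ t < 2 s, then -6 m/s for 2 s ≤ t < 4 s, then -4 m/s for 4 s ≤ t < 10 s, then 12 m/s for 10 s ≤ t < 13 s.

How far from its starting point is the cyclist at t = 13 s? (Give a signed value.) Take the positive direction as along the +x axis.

Displacement is the signed area under the v-t curve.
0–2 s: -4 × 2 = -8 m
2–4 s: -6 × 2 = -12 m
4–10 s: -4 × 6 = -24 m
10–13 s: 12 × 3 = 36 m
Net displacement = -8 m

-8 m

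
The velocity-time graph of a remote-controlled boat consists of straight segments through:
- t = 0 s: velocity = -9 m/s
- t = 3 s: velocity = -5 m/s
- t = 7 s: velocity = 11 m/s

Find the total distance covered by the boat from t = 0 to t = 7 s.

Distance (not displacement) is the total path length: add the absolute areas under v-t.
0–3 s: |½(-9 + -5)(3)| = 21 m
3–7 s: v = 0 at t = 4.25 s; triangle areas 3.125 + 15.125 = 18.25 m
Total distance = 39.25 m

39.25 m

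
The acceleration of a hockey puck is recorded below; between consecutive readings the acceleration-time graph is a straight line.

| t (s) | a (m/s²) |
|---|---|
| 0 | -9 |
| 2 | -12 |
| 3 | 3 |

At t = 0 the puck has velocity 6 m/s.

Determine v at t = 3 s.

Δv equals the area under the a-t graph; then v = v₀ + Δv.
0–2 s: ½(-9 + -12)(2) = -21 m/s
2–3 s: ½(-12 + 3)(1) = -4.5 m/s
Δv = -25.5 m/s, so v(3) = 6 + (-25.5) = -19.5 m/s.

-19.5 m/s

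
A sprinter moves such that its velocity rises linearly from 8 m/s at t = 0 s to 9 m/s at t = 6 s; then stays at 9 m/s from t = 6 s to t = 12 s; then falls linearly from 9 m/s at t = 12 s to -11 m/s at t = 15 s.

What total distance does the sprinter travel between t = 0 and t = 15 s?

Total distance travelled is ∫|v| dt — sum the magnitudes of each area piece.
0–6 s: |½(8 + 9)(6)| = 51 m
6–12 s: |9| × 6 = 54 m
12–15 s: v = 0 at t = 13.35 s; triangle areas 6.075 + 9.075 = 15.15 m
Total distance = 120.15 m

120.15 m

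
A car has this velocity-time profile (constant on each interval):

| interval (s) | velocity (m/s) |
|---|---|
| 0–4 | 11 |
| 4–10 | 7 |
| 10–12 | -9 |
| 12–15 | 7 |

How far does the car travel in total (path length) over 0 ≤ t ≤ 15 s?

Total distance travelled is ∫|v| dt — sum the magnitudes of each area piece.
0–4 s: |11| × 4 = 44 m
4–10 s: |7| × 6 = 42 m
10–12 s: |-9| × 2 = 18 m
12–15 s: |7| × 3 = 21 m
Total distance = 125 m

125 m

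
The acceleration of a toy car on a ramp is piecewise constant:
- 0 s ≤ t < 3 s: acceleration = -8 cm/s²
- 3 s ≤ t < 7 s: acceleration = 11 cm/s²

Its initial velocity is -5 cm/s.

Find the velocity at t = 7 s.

15 cm/s

Δv equals the area under the a-t graph; then v = v₀ + Δv.
0–3 s: -8 × 3 = -24 cm/s
3–7 s: 11 × 4 = 44 cm/s
Δv = 20 cm/s, so v(7) = -5 + (20) = 15 cm/s.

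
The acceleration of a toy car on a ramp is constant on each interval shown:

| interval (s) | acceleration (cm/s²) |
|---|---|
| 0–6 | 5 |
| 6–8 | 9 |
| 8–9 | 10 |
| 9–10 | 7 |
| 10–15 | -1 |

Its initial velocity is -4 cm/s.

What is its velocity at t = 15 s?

56 cm/s

Δv equals the area under the a-t graph; then v = v₀ + Δv.
0–6 s: 5 × 6 = 30 cm/s
6–8 s: 9 × 2 = 18 cm/s
8–9 s: 10 × 1 = 10 cm/s
9–10 s: 7 × 1 = 7 cm/s
10–15 s: -1 × 5 = -5 cm/s
Δv = 60 cm/s, so v(15) = -4 + (60) = 56 cm/s.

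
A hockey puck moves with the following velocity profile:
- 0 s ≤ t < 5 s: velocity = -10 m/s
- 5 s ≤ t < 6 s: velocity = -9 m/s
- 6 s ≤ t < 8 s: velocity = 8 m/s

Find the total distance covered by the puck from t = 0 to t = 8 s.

75 m

Distance (not displacement) is the total path length: add the absolute areas under v-t.
0–5 s: |-10| × 5 = 50 m
5–6 s: |-9| × 1 = 9 m
6–8 s: |8| × 2 = 16 m
Total distance = 75 m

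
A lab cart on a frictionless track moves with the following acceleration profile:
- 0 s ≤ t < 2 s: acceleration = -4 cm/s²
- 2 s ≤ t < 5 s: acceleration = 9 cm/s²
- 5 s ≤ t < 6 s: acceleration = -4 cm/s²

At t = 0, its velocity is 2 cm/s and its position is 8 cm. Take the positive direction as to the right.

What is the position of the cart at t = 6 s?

On each constant-a segment, Δv = aΔt and Δx = v₀Δt + ½aΔt²; chain segment to segment.
0–2 s: v starts 2 cm/s; Δx = 2·2 + ½·-4·2² = -4 cm; v ends -6 cm/s.
2–5 s: v starts -6 cm/s; Δx = -6·3 + ½·9·3² = 22.5 cm; v ends 21 cm/s.
5–6 s: v starts 21 cm/s; Δx = 21·1 + ½·-4·1² = 19 cm; v ends 17 cm/s.
x(6) = 8 + Σ Δx = 45.5 cm.

45.5 cm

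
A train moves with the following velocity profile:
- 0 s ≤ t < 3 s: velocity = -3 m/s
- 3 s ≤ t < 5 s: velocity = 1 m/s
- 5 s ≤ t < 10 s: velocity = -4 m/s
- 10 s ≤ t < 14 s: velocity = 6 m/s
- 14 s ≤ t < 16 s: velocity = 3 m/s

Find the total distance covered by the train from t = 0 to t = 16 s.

Distance (not displacement) is the total path length: add the absolute areas under v-t.
0–3 s: |-3| × 3 = 9 m
3–5 s: |1| × 2 = 2 m
5–10 s: |-4| × 5 = 20 m
10–14 s: |6| × 4 = 24 m
14–16 s: |3| × 2 = 6 m
Total distance = 61 m

61 m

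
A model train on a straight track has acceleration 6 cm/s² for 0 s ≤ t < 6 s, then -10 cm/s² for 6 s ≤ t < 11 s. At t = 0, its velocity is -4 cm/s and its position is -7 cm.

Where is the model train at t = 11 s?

112 cm

On each constant-a segment, Δv = aΔt and Δx = v₀Δt + ½aΔt²; chain segment to segment.
0–6 s: v starts -4 cm/s; Δx = -4·6 + ½·6·6² = 84 cm; v ends 32 cm/s.
6–11 s: v starts 32 cm/s; Δx = 32·5 + ½·-10·5² = 35 cm; v ends -18 cm/s.
x(11) = -7 + Σ Δx = 112 cm.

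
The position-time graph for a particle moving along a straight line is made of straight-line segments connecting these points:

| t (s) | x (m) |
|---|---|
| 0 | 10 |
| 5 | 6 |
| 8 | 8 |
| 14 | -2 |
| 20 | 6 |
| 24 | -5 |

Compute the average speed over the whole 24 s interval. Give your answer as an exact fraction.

35/24 m/s

Average speed = (total path length)/(elapsed time); on a piecewise-linear x-t graph the path length is Σ|Δx|.
0–5 s: |Δx| = |6 − 10| = 4 m
5–8 s: |Δx| = |8 − 6| = 2 m
8–14 s: |Δx| = |-2 − 8| = 10 m
14–20 s: |Δx| = |6 − -2| = 8 m
20–24 s: |Δx| = |-5 − 6| = 11 m
Total path = 35 m; average speed = 35/24 = 35/24 m/s.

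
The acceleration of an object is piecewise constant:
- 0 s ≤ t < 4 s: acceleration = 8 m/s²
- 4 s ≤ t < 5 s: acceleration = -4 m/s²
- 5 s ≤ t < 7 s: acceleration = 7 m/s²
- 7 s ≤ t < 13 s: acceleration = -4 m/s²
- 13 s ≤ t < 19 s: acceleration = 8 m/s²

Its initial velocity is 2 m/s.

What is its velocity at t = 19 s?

Δv equals the area under the a-t graph; then v = v₀ + Δv.
0–4 s: 8 × 4 = 32 m/s
4–5 s: -4 × 1 = -4 m/s
5–7 s: 7 × 2 = 14 m/s
7–13 s: -4 × 6 = -24 m/s
13–19 s: 8 × 6 = 48 m/s
Δv = 66 m/s, so v(19) = 2 + (66) = 68 m/s.

68 m/s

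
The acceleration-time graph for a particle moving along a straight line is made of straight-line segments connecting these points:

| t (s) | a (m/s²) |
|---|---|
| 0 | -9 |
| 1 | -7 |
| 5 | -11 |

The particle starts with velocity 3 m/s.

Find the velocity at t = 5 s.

Δv equals the area under the a-t graph; then v = v₀ + Δv.
0–1 s: ½(-9 + -7)(1) = -8 m/s
1–5 s: ½(-7 + -11)(4) = -36 m/s
Δv = -44 m/s, so v(5) = 3 + (-44) = -41 m/s.

-41 m/s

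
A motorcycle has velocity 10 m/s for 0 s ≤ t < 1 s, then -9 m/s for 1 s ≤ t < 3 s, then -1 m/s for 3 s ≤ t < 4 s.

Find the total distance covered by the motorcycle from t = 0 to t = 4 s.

29 m

Distance (not displacement) is the total path length: add the absolute areas under v-t.
0–1 s: |10| × 1 = 10 m
1–3 s: |-9| × 2 = 18 m
3–4 s: |-1| × 1 = 1 m
Total distance = 29 m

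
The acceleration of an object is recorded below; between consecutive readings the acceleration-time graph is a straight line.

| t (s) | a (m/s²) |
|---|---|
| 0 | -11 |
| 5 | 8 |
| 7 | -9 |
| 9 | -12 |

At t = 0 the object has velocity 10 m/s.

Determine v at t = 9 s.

Δv equals the area under the a-t graph; then v = v₀ + Δv.
0–5 s: ½(-11 + 8)(5) = -7.5 m/s
5–7 s: ½(8 + -9)(2) = -1 m/s
7–9 s: ½(-9 + -12)(2) = -21 m/s
Δv = -29.5 m/s, so v(9) = 10 + (-29.5) = -19.5 m/s.

-19.5 m/s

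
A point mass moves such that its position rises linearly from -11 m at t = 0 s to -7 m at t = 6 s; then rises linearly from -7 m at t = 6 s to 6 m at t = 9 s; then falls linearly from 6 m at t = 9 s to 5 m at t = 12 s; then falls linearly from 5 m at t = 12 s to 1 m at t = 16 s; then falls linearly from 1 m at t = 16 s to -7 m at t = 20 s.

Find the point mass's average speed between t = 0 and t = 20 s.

Average speed = (total path length)/(elapsed time); on a piecewise-linear x-t graph the path length is Σ|Δx|.
0–6 s: |Δx| = |-7 − -11| = 4 m
6–9 s: |Δx| = |6 − -7| = 13 m
9–12 s: |Δx| = |5 − 6| = 1 m
12–16 s: |Δx| = |1 − 5| = 4 m
16–20 s: |Δx| = |-7 − 1| = 8 m
Total path = 30 m; average speed = 30/20 = 1.5 m/s.

1.5 m/s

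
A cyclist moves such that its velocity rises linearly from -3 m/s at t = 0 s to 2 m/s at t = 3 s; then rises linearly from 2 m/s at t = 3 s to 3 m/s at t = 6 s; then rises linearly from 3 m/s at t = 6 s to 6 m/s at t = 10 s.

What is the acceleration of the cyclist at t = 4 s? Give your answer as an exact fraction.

1/3 m/s²

Acceleration is the slope of the v-t graph on 3–6 s: (3 − 2)/(6 − 3) = 1/3 m/s².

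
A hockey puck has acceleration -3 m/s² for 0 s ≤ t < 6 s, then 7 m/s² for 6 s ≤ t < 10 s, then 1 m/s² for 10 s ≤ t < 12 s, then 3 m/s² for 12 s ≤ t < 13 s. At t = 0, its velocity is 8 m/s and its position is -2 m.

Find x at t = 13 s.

67.5 m

On each constant-a segment, Δv = aΔt and Δx = v₀Δt + ½aΔt²; chain segment to segment.
0–6 s: v starts 8 m/s; Δx = 8·6 + ½·-3·6² = -6 m; v ends -10 m/s.
6–10 s: v starts -10 m/s; Δx = -10·4 + ½·7·4² = 16 m; v ends 18 m/s.
10–12 s: v starts 18 m/s; Δx = 18·2 + ½·1·2² = 38 m; v ends 20 m/s.
12–13 s: v starts 20 m/s; Δx = 20·1 + ½·3·1² = 21.5 m; v ends 23 m/s.
x(13) = -2 + Σ Δx = 67.5 m.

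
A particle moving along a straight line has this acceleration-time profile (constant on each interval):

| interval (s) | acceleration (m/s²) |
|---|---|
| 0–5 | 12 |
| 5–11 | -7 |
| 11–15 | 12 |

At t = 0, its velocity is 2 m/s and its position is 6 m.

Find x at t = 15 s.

On each constant-a segment, Δv = aΔt and Δx = v₀Δt + ½aΔt²; chain segment to segment.
0–5 s: v starts 2 m/s; Δx = 2·5 + ½·12·5² = 160 m; v ends 62 m/s.
5–11 s: v starts 62 m/s; Δx = 62·6 + ½·-7·6² = 246 m; v ends 20 m/s.
11–15 s: v starts 20 m/s; Δx = 20·4 + ½·12·4² = 176 m; v ends 68 m/s.
x(15) = 6 + Σ Δx = 588 m.

588 m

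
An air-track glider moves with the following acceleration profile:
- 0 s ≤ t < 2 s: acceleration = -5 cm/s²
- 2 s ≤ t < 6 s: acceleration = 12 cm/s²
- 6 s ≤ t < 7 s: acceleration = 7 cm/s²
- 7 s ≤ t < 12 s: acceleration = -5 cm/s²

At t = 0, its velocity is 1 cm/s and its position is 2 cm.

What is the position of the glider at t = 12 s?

On each constant-a segment, Δv = aΔt and Δx = v₀Δt + ½aΔt²; chain segment to segment.
0–2 s: v starts 1 cm/s; Δx = 1·2 + ½·-5·2² = -8 cm; v ends -9 cm/s.
2–6 s: v starts -9 cm/s; Δx = -9·4 + ½·12·4² = 60 cm; v ends 39 cm/s.
6–7 s: v starts 39 cm/s; Δx = 39·1 + ½·7·1² = 42.5 cm; v ends 46 cm/s.
7–12 s: v starts 46 cm/s; Δx = 46·5 + ½·-5·5² = 167.5 cm; v ends 21 cm/s.
x(12) = 2 + Σ Δx = 264 cm.

264 cm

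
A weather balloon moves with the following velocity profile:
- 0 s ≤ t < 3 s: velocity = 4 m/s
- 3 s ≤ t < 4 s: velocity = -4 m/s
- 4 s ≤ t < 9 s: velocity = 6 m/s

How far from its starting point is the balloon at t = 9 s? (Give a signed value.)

Displacement is the signed area under the v-t curve.
0–3 s: 4 × 3 = 12 m
3–4 s: -4 × 1 = -4 m
4–9 s: 6 × 5 = 30 m
Net displacement = 38 m

38 m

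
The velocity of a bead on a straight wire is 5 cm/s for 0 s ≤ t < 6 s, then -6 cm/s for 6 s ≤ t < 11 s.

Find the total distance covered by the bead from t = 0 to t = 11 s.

60 cm

Distance (not displacement) is the total path length: add the absolute areas under v-t.
0–6 s: |5| × 6 = 30 cm
6–11 s: |-6| × 5 = 30 cm
Total distance = 60 cm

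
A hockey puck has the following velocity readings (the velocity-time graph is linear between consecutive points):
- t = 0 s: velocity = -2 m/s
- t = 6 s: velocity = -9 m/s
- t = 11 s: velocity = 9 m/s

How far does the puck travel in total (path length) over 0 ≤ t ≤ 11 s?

55.5 m

Distance (not displacement) is the total path length: add the absolute areas under v-t.
0–6 s: |½(-2 + -9)(6)| = 33 m
6–11 s: v = 0 at t = 8.5 s; triangle areas 11.25 + 11.25 = 22.5 m
Total distance = 55.5 m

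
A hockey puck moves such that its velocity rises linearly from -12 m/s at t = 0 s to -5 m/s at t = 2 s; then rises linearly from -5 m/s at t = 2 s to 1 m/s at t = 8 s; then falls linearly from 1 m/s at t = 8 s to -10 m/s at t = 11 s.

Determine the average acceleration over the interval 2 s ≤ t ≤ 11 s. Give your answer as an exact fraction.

Average acceleration = Δv/Δt = (-10 − -5)/(11 − 2) = -5/9 m/s².

-5/9 m/s²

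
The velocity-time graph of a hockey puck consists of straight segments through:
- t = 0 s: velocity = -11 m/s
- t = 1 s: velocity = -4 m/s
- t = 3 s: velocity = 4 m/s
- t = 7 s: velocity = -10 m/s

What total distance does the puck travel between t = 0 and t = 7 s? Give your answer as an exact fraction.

393/14 m

Total distance travelled is ∫|v| dt — sum the magnitudes of each area piece.
0–1 s: |½(-11 + -4)(1)| = 7.5 m
1–3 s: v = 0 at t = 2 s; triangle areas 2 + 2 = 4 m
3–7 s: v = 0 at t = 29/7 s; triangle areas 16/7 + 100/7 = 116/7 m
Total distance = 393/14 m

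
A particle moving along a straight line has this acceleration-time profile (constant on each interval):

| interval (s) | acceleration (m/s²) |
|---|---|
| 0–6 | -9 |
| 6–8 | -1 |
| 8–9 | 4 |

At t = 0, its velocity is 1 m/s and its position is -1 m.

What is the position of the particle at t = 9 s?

On each constant-a segment, Δv = aΔt and Δx = v₀Δt + ½aΔt²; chain segment to segment.
0–6 s: v starts 1 m/s; Δx = 1·6 + ½·-9·6² = -156 m; v ends -53 m/s.
6–8 s: v starts -53 m/s; Δx = -53·2 + ½·-1·2² = -108 m; v ends -55 m/s.
8–9 s: v starts -55 m/s; Δx = -55·1 + ½·4·1² = -53 m; v ends -51 m/s.
x(9) = -1 + Σ Δx = -318 m.

-318 m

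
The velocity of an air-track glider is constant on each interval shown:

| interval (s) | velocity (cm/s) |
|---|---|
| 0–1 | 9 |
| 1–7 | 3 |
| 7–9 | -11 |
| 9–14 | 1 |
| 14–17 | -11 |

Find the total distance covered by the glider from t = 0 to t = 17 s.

Distance (not displacement) is the total path length: add the absolute areas under v-t.
0–1 s: |9| × 1 = 9 cm
1–7 s: |3| × 6 = 18 cm
7–9 s: |-11| × 2 = 22 cm
9–14 s: |1| × 5 = 5 cm
14–17 s: |-11| × 3 = 33 cm
Total distance = 87 cm

87 cm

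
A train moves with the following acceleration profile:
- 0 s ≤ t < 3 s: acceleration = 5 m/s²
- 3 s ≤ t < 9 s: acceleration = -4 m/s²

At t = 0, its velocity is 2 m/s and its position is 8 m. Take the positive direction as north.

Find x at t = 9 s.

66.5 m

On each constant-a segment, Δv = aΔt and Δx = v₀Δt + ½aΔt²; chain segment to segment.
0–3 s: v starts 2 m/s; Δx = 2·3 + ½·5·3² = 28.5 m; v ends 17 m/s.
3–9 s: v starts 17 m/s; Δx = 17·6 + ½·-4·6² = 30 m; v ends -7 m/s.
x(9) = 8 + Σ Δx = 66.5 m.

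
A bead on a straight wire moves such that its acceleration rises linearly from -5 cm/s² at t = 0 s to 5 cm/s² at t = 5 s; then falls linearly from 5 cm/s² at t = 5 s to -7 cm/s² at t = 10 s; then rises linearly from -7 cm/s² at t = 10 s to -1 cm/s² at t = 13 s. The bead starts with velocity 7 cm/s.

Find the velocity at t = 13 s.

Δv equals the area under the a-t graph; then v = v₀ + Δv.
0–5 s: ½(-5 + 5)(5) = 0 cm/s
5–10 s: ½(5 + -7)(5) = -5 cm/s
10–13 s: ½(-7 + -1)(3) = -12 cm/s
Δv = -17 cm/s, so v(13) = 7 + (-17) = -10 cm/s.

-10 cm/s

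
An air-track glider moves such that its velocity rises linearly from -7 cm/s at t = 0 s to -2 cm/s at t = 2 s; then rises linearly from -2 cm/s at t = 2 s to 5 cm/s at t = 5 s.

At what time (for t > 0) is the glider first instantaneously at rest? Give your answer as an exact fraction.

v changes sign on 2–5 s (from -2 to 5); the graph is linear there, so v = 0 at t = 2 + (2)·(5 − 2)/(5 − -2) = 20/7 s.

t = 20/7 s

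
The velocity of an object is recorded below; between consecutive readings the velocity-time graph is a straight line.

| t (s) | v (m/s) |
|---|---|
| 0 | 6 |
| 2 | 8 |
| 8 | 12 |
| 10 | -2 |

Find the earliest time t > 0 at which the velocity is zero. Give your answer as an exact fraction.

v changes sign on 8–10 s (from 12 to -2); the graph is linear there, so v = 0 at t = 8 + (-12)·(10 − 8)/(-2 − 12) = 68/7 s.

t = 68/7 s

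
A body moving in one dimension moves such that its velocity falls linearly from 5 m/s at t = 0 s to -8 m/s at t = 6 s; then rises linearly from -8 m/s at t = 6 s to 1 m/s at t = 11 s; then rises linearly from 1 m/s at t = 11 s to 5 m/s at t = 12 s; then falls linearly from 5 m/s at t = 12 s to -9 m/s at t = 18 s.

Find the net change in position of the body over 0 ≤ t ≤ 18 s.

Net displacement equals the area under the velocity-time graph (areas below the axis count negative).
0–6 s: ½(5 + -8)(6) = -9 m
6–11 s: ½(-8 + 1)(5) = -17.5 m
11–12 s: ½(1 + 5)(1) = 3 m
12–18 s: ½(5 + -9)(6) = -12 m
Net displacement = -35.5 m

-35.5 m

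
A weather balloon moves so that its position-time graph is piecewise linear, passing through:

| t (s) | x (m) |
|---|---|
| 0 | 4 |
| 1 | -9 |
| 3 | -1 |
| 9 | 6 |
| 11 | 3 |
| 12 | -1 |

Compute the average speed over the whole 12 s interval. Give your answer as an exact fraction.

35/12 m/s

Average speed = (total path length)/(elapsed time); on a piecewise-linear x-t graph the path length is Σ|Δx|.
0–1 s: |Δx| = |-9 − 4| = 13 m
1–3 s: |Δx| = |-1 − -9| = 8 m
3–9 s: |Δx| = |6 − -1| = 7 m
9–11 s: |Δx| = |3 − 6| = 3 m
11–12 s: |Δx| = |-1 − 3| = 4 m
Total path = 35 m; average speed = 35/12 = 35/12 m/s.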